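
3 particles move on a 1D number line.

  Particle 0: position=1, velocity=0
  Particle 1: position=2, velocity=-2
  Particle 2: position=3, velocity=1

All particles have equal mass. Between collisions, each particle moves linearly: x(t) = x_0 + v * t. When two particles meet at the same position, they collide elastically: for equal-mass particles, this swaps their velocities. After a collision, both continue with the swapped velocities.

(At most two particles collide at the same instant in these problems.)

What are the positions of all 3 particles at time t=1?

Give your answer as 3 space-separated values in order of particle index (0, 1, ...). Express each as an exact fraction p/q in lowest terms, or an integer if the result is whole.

Collision at t=1/2: particles 0 and 1 swap velocities; positions: p0=1 p1=1 p2=7/2; velocities now: v0=-2 v1=0 v2=1
Advance to t=1 (no further collisions before then); velocities: v0=-2 v1=0 v2=1; positions = 0 1 4

Answer: 0 1 4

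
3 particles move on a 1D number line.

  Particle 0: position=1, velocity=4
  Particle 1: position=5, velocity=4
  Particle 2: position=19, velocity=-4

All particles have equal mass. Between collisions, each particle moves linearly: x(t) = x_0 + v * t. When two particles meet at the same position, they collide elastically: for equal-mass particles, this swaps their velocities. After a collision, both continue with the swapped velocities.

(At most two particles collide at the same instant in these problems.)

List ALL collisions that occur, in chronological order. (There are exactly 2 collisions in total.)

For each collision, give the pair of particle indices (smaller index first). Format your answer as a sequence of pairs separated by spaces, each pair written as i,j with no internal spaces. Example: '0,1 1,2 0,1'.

Collision at t=7/4: particles 1 and 2 swap velocities; positions: p0=8 p1=12 p2=12; velocities now: v0=4 v1=-4 v2=4
Collision at t=9/4: particles 0 and 1 swap velocities; positions: p0=10 p1=10 p2=14; velocities now: v0=-4 v1=4 v2=4

Answer: 1,2 0,1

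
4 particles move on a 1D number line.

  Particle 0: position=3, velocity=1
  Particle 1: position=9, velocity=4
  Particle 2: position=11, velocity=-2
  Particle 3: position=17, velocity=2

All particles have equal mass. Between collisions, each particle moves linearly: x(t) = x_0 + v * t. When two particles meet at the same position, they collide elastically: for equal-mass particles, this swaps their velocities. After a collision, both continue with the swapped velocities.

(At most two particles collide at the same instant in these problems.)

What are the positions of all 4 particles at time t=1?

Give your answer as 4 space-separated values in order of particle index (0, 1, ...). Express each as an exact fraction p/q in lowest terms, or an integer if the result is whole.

Answer: 4 9 13 19

Derivation:
Collision at t=1/3: particles 1 and 2 swap velocities; positions: p0=10/3 p1=31/3 p2=31/3 p3=53/3; velocities now: v0=1 v1=-2 v2=4 v3=2
Advance to t=1 (no further collisions before then); velocities: v0=1 v1=-2 v2=4 v3=2; positions = 4 9 13 19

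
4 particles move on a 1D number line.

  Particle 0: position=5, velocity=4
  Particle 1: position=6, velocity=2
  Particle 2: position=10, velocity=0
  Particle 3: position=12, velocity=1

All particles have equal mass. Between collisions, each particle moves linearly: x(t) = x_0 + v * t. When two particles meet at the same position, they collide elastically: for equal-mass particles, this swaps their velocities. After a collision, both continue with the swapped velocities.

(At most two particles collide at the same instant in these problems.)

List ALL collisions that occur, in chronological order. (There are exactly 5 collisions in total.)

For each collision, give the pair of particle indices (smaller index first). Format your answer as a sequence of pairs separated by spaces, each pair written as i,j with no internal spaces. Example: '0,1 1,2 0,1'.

Answer: 0,1 1,2 0,1 2,3 1,2

Derivation:
Collision at t=1/2: particles 0 and 1 swap velocities; positions: p0=7 p1=7 p2=10 p3=25/2; velocities now: v0=2 v1=4 v2=0 v3=1
Collision at t=5/4: particles 1 and 2 swap velocities; positions: p0=17/2 p1=10 p2=10 p3=53/4; velocities now: v0=2 v1=0 v2=4 v3=1
Collision at t=2: particles 0 and 1 swap velocities; positions: p0=10 p1=10 p2=13 p3=14; velocities now: v0=0 v1=2 v2=4 v3=1
Collision at t=7/3: particles 2 and 3 swap velocities; positions: p0=10 p1=32/3 p2=43/3 p3=43/3; velocities now: v0=0 v1=2 v2=1 v3=4
Collision at t=6: particles 1 and 2 swap velocities; positions: p0=10 p1=18 p2=18 p3=29; velocities now: v0=0 v1=1 v2=2 v3=4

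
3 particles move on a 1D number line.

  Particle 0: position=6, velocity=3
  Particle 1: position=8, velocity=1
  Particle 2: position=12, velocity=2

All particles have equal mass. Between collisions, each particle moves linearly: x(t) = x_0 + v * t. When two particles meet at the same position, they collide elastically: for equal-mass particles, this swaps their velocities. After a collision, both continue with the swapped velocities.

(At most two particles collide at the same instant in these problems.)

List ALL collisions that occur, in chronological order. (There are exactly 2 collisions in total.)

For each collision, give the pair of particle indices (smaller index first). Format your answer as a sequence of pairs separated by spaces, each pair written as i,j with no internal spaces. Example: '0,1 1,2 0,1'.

Collision at t=1: particles 0 and 1 swap velocities; positions: p0=9 p1=9 p2=14; velocities now: v0=1 v1=3 v2=2
Collision at t=6: particles 1 and 2 swap velocities; positions: p0=14 p1=24 p2=24; velocities now: v0=1 v1=2 v2=3

Answer: 0,1 1,2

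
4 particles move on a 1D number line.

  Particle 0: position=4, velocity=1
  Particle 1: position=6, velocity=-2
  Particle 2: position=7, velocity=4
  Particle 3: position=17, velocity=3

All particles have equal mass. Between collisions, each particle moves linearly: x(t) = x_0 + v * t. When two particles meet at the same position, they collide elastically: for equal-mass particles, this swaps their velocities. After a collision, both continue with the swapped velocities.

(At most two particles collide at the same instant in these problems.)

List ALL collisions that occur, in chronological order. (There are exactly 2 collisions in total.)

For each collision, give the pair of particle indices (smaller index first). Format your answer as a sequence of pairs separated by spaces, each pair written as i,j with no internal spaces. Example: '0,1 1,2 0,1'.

Collision at t=2/3: particles 0 and 1 swap velocities; positions: p0=14/3 p1=14/3 p2=29/3 p3=19; velocities now: v0=-2 v1=1 v2=4 v3=3
Collision at t=10: particles 2 and 3 swap velocities; positions: p0=-14 p1=14 p2=47 p3=47; velocities now: v0=-2 v1=1 v2=3 v3=4

Answer: 0,1 2,3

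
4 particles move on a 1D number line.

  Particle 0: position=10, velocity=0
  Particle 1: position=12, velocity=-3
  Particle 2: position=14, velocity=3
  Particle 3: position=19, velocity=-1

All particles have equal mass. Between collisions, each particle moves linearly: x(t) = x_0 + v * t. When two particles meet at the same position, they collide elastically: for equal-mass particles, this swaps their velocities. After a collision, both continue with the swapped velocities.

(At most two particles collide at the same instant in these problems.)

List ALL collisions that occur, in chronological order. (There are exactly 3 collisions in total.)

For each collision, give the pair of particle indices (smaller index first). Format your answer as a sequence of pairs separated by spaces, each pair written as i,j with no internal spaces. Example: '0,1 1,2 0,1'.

Collision at t=2/3: particles 0 and 1 swap velocities; positions: p0=10 p1=10 p2=16 p3=55/3; velocities now: v0=-3 v1=0 v2=3 v3=-1
Collision at t=5/4: particles 2 and 3 swap velocities; positions: p0=33/4 p1=10 p2=71/4 p3=71/4; velocities now: v0=-3 v1=0 v2=-1 v3=3
Collision at t=9: particles 1 and 2 swap velocities; positions: p0=-15 p1=10 p2=10 p3=41; velocities now: v0=-3 v1=-1 v2=0 v3=3

Answer: 0,1 2,3 1,2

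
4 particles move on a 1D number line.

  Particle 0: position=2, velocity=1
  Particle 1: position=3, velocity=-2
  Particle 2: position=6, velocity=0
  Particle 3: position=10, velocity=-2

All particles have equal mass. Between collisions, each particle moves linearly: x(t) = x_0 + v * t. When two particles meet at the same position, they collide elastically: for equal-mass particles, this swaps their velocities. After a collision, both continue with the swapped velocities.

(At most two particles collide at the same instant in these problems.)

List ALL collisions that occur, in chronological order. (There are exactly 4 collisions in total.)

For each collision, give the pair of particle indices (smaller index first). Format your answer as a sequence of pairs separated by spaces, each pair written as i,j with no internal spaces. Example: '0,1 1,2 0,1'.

Collision at t=1/3: particles 0 and 1 swap velocities; positions: p0=7/3 p1=7/3 p2=6 p3=28/3; velocities now: v0=-2 v1=1 v2=0 v3=-2
Collision at t=2: particles 2 and 3 swap velocities; positions: p0=-1 p1=4 p2=6 p3=6; velocities now: v0=-2 v1=1 v2=-2 v3=0
Collision at t=8/3: particles 1 and 2 swap velocities; positions: p0=-7/3 p1=14/3 p2=14/3 p3=6; velocities now: v0=-2 v1=-2 v2=1 v3=0
Collision at t=4: particles 2 and 3 swap velocities; positions: p0=-5 p1=2 p2=6 p3=6; velocities now: v0=-2 v1=-2 v2=0 v3=1

Answer: 0,1 2,3 1,2 2,3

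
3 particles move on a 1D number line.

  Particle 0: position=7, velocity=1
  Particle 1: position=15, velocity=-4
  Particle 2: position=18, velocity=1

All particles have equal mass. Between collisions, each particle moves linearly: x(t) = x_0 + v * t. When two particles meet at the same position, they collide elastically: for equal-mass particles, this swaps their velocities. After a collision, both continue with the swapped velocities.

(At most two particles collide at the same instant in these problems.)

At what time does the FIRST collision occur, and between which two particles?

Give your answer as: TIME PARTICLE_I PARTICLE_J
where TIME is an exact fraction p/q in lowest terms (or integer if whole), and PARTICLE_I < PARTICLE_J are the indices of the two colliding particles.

Answer: 8/5 0 1

Derivation:
Pair (0,1): pos 7,15 vel 1,-4 -> gap=8, closing at 5/unit, collide at t=8/5
Pair (1,2): pos 15,18 vel -4,1 -> not approaching (rel speed -5 <= 0)
Earliest collision: t=8/5 between 0 and 1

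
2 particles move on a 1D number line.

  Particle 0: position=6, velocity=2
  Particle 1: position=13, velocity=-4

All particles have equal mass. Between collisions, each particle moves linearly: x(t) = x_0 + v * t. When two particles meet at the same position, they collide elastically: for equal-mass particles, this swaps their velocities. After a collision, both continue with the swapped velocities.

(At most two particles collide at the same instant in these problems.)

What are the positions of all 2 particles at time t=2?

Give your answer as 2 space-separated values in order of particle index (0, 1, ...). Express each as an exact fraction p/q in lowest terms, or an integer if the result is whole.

Answer: 5 10

Derivation:
Collision at t=7/6: particles 0 and 1 swap velocities; positions: p0=25/3 p1=25/3; velocities now: v0=-4 v1=2
Advance to t=2 (no further collisions before then); velocities: v0=-4 v1=2; positions = 5 10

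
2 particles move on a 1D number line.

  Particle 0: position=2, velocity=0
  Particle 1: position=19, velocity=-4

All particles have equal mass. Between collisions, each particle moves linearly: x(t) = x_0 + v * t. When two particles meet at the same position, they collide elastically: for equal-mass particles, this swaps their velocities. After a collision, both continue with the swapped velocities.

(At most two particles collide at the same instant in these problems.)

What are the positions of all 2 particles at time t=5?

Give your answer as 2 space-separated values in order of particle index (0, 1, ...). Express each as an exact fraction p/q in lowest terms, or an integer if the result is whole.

Collision at t=17/4: particles 0 and 1 swap velocities; positions: p0=2 p1=2; velocities now: v0=-4 v1=0
Advance to t=5 (no further collisions before then); velocities: v0=-4 v1=0; positions = -1 2

Answer: -1 2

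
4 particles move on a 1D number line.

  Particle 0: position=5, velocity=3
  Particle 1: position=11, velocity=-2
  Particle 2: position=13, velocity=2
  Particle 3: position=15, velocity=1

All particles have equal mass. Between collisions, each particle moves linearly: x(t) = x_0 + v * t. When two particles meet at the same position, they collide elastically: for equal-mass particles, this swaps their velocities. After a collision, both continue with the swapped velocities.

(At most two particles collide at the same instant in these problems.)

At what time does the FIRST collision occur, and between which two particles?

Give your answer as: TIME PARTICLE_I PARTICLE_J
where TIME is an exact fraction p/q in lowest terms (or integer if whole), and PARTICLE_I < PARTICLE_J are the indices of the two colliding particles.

Pair (0,1): pos 5,11 vel 3,-2 -> gap=6, closing at 5/unit, collide at t=6/5
Pair (1,2): pos 11,13 vel -2,2 -> not approaching (rel speed -4 <= 0)
Pair (2,3): pos 13,15 vel 2,1 -> gap=2, closing at 1/unit, collide at t=2
Earliest collision: t=6/5 between 0 and 1

Answer: 6/5 0 1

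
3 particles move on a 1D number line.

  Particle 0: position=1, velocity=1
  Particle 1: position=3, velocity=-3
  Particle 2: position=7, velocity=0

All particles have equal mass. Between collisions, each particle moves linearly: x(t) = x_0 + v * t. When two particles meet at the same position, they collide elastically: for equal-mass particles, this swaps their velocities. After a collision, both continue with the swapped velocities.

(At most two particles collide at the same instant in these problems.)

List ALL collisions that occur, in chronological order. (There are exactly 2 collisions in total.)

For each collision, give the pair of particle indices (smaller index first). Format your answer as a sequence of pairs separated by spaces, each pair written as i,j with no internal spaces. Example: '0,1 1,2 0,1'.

Collision at t=1/2: particles 0 and 1 swap velocities; positions: p0=3/2 p1=3/2 p2=7; velocities now: v0=-3 v1=1 v2=0
Collision at t=6: particles 1 and 2 swap velocities; positions: p0=-15 p1=7 p2=7; velocities now: v0=-3 v1=0 v2=1

Answer: 0,1 1,2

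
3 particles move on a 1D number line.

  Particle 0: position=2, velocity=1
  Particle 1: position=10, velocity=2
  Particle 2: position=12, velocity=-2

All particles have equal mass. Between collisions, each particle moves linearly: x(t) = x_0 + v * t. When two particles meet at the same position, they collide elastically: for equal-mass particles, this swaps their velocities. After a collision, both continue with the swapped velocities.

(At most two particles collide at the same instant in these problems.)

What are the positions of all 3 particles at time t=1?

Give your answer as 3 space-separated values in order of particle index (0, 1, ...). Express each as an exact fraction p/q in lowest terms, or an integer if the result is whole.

Collision at t=1/2: particles 1 and 2 swap velocities; positions: p0=5/2 p1=11 p2=11; velocities now: v0=1 v1=-2 v2=2
Advance to t=1 (no further collisions before then); velocities: v0=1 v1=-2 v2=2; positions = 3 10 12

Answer: 3 10 12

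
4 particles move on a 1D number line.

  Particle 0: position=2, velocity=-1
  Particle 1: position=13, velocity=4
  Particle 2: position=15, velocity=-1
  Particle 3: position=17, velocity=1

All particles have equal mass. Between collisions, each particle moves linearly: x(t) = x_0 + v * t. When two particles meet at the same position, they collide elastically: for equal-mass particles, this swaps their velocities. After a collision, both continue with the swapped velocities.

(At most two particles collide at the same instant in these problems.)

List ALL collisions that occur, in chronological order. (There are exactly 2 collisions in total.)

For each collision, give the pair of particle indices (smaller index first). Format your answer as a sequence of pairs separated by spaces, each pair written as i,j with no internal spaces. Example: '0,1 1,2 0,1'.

Collision at t=2/5: particles 1 and 2 swap velocities; positions: p0=8/5 p1=73/5 p2=73/5 p3=87/5; velocities now: v0=-1 v1=-1 v2=4 v3=1
Collision at t=4/3: particles 2 and 3 swap velocities; positions: p0=2/3 p1=41/3 p2=55/3 p3=55/3; velocities now: v0=-1 v1=-1 v2=1 v3=4

Answer: 1,2 2,3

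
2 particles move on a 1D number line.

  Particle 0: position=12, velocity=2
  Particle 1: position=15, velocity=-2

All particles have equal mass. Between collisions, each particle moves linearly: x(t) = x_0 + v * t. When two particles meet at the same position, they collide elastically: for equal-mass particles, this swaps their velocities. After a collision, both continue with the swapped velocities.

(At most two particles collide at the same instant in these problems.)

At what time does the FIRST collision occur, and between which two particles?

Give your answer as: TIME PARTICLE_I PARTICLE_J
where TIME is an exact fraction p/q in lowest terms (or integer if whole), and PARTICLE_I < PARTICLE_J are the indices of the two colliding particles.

Pair (0,1): pos 12,15 vel 2,-2 -> gap=3, closing at 4/unit, collide at t=3/4
Earliest collision: t=3/4 between 0 and 1

Answer: 3/4 0 1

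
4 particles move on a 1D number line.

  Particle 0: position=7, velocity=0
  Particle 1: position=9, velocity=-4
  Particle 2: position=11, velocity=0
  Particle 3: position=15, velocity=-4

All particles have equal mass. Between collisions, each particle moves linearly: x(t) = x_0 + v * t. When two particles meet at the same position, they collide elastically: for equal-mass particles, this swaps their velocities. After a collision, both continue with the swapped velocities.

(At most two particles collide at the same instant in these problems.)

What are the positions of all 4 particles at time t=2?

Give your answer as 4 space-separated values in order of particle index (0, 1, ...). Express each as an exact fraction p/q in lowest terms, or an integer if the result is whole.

Answer: 1 7 7 11

Derivation:
Collision at t=1/2: particles 0 and 1 swap velocities; positions: p0=7 p1=7 p2=11 p3=13; velocities now: v0=-4 v1=0 v2=0 v3=-4
Collision at t=1: particles 2 and 3 swap velocities; positions: p0=5 p1=7 p2=11 p3=11; velocities now: v0=-4 v1=0 v2=-4 v3=0
Collision at t=2: particles 1 and 2 swap velocities; positions: p0=1 p1=7 p2=7 p3=11; velocities now: v0=-4 v1=-4 v2=0 v3=0
Advance to t=2 (no further collisions before then); velocities: v0=-4 v1=-4 v2=0 v3=0; positions = 1 7 7 11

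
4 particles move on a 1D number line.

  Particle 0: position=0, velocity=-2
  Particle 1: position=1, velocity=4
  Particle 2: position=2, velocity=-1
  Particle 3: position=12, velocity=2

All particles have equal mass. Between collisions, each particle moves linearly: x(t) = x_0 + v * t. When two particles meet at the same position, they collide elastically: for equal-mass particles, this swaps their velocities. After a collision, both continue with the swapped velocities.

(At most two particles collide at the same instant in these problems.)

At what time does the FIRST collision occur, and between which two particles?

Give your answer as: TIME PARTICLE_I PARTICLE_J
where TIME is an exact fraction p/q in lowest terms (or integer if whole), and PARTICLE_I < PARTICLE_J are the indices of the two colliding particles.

Pair (0,1): pos 0,1 vel -2,4 -> not approaching (rel speed -6 <= 0)
Pair (1,2): pos 1,2 vel 4,-1 -> gap=1, closing at 5/unit, collide at t=1/5
Pair (2,3): pos 2,12 vel -1,2 -> not approaching (rel speed -3 <= 0)
Earliest collision: t=1/5 between 1 and 2

Answer: 1/5 1 2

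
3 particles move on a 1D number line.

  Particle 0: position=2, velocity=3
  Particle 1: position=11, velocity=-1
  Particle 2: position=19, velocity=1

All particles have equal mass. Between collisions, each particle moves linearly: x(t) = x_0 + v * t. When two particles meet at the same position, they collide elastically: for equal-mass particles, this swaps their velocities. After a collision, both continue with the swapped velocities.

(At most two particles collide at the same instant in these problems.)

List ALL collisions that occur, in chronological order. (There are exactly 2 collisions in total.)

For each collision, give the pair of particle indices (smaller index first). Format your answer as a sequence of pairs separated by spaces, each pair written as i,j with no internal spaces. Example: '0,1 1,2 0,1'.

Collision at t=9/4: particles 0 and 1 swap velocities; positions: p0=35/4 p1=35/4 p2=85/4; velocities now: v0=-1 v1=3 v2=1
Collision at t=17/2: particles 1 and 2 swap velocities; positions: p0=5/2 p1=55/2 p2=55/2; velocities now: v0=-1 v1=1 v2=3

Answer: 0,1 1,2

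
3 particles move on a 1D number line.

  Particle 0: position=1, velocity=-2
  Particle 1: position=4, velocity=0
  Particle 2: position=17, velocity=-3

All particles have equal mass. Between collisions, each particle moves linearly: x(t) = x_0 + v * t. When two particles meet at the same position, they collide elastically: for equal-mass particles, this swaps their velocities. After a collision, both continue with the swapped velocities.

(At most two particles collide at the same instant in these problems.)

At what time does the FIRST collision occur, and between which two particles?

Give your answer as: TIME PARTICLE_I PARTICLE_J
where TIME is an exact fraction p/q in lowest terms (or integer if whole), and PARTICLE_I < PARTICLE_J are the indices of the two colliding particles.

Answer: 13/3 1 2

Derivation:
Pair (0,1): pos 1,4 vel -2,0 -> not approaching (rel speed -2 <= 0)
Pair (1,2): pos 4,17 vel 0,-3 -> gap=13, closing at 3/unit, collide at t=13/3
Earliest collision: t=13/3 between 1 and 2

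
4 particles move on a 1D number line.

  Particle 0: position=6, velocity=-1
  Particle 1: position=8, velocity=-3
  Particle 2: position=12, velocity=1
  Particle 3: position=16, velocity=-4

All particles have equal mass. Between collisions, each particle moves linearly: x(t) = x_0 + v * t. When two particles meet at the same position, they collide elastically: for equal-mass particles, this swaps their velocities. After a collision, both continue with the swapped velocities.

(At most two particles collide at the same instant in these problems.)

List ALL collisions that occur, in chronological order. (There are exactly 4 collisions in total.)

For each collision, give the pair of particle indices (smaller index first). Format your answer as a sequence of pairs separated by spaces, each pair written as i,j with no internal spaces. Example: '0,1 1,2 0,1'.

Answer: 2,3 0,1 1,2 0,1

Derivation:
Collision at t=4/5: particles 2 and 3 swap velocities; positions: p0=26/5 p1=28/5 p2=64/5 p3=64/5; velocities now: v0=-1 v1=-3 v2=-4 v3=1
Collision at t=1: particles 0 and 1 swap velocities; positions: p0=5 p1=5 p2=12 p3=13; velocities now: v0=-3 v1=-1 v2=-4 v3=1
Collision at t=10/3: particles 1 and 2 swap velocities; positions: p0=-2 p1=8/3 p2=8/3 p3=46/3; velocities now: v0=-3 v1=-4 v2=-1 v3=1
Collision at t=8: particles 0 and 1 swap velocities; positions: p0=-16 p1=-16 p2=-2 p3=20; velocities now: v0=-4 v1=-3 v2=-1 v3=1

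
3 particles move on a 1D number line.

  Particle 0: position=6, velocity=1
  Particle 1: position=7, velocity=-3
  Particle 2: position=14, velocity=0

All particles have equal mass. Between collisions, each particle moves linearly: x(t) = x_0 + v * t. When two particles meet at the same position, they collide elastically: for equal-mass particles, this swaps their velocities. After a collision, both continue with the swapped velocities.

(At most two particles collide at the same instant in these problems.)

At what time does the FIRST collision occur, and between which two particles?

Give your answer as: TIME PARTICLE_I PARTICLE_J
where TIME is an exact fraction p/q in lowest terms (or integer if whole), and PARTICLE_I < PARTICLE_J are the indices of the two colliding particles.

Answer: 1/4 0 1

Derivation:
Pair (0,1): pos 6,7 vel 1,-3 -> gap=1, closing at 4/unit, collide at t=1/4
Pair (1,2): pos 7,14 vel -3,0 -> not approaching (rel speed -3 <= 0)
Earliest collision: t=1/4 between 0 and 1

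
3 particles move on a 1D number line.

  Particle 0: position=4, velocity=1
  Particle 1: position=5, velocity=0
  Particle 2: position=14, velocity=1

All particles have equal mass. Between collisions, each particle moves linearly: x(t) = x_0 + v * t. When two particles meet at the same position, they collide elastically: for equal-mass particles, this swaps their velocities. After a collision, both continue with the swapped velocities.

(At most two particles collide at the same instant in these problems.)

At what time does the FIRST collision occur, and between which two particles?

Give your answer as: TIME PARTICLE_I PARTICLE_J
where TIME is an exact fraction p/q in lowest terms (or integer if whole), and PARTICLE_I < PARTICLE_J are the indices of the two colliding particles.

Answer: 1 0 1

Derivation:
Pair (0,1): pos 4,5 vel 1,0 -> gap=1, closing at 1/unit, collide at t=1
Pair (1,2): pos 5,14 vel 0,1 -> not approaching (rel speed -1 <= 0)
Earliest collision: t=1 between 0 and 1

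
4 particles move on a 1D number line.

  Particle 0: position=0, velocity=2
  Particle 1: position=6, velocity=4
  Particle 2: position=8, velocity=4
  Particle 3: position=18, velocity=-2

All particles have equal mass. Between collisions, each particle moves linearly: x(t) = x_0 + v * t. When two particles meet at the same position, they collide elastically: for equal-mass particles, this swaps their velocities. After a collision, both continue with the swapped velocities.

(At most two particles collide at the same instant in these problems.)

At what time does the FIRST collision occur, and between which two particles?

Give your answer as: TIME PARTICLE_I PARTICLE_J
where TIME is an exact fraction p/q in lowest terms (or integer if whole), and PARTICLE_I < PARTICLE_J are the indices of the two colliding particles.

Answer: 5/3 2 3

Derivation:
Pair (0,1): pos 0,6 vel 2,4 -> not approaching (rel speed -2 <= 0)
Pair (1,2): pos 6,8 vel 4,4 -> not approaching (rel speed 0 <= 0)
Pair (2,3): pos 8,18 vel 4,-2 -> gap=10, closing at 6/unit, collide at t=5/3
Earliest collision: t=5/3 between 2 and 3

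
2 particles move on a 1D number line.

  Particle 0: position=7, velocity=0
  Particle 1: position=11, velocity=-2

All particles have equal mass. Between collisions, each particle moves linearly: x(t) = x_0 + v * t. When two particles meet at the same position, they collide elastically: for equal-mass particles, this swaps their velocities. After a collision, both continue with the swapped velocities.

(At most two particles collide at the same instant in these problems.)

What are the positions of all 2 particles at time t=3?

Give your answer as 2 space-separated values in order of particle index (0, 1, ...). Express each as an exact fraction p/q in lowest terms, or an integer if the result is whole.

Answer: 5 7

Derivation:
Collision at t=2: particles 0 and 1 swap velocities; positions: p0=7 p1=7; velocities now: v0=-2 v1=0
Advance to t=3 (no further collisions before then); velocities: v0=-2 v1=0; positions = 5 7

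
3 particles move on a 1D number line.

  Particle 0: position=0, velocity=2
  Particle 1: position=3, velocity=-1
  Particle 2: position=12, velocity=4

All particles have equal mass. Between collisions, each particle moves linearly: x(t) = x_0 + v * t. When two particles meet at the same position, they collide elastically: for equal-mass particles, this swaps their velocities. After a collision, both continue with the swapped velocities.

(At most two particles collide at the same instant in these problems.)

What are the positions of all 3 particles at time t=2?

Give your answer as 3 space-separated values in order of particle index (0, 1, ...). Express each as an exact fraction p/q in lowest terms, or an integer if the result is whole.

Answer: 1 4 20

Derivation:
Collision at t=1: particles 0 and 1 swap velocities; positions: p0=2 p1=2 p2=16; velocities now: v0=-1 v1=2 v2=4
Advance to t=2 (no further collisions before then); velocities: v0=-1 v1=2 v2=4; positions = 1 4 20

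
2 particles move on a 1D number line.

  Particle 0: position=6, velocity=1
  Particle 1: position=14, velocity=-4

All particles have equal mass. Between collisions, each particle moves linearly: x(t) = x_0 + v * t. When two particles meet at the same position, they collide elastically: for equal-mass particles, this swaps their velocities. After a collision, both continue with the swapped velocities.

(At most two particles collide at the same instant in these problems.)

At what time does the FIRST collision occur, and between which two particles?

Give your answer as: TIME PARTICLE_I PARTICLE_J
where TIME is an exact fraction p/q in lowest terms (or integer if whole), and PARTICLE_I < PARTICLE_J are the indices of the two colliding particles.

Pair (0,1): pos 6,14 vel 1,-4 -> gap=8, closing at 5/unit, collide at t=8/5
Earliest collision: t=8/5 between 0 and 1

Answer: 8/5 0 1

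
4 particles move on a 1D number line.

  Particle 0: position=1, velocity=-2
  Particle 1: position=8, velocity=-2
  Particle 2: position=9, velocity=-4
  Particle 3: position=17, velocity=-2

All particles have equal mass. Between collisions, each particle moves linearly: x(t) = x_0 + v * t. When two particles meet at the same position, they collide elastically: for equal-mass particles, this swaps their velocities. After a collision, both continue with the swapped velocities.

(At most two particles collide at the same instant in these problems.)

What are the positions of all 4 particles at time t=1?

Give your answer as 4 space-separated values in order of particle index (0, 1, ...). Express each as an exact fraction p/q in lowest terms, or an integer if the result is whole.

Collision at t=1/2: particles 1 and 2 swap velocities; positions: p0=0 p1=7 p2=7 p3=16; velocities now: v0=-2 v1=-4 v2=-2 v3=-2
Advance to t=1 (no further collisions before then); velocities: v0=-2 v1=-4 v2=-2 v3=-2; positions = -1 5 6 15

Answer: -1 5 6 15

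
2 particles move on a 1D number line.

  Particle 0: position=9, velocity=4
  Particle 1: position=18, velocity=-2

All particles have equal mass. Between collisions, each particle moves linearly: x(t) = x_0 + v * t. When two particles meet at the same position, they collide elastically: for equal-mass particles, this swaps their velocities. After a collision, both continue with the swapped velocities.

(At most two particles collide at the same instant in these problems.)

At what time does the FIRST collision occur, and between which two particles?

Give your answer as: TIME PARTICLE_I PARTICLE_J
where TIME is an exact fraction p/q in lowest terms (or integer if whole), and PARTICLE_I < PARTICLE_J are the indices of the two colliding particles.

Pair (0,1): pos 9,18 vel 4,-2 -> gap=9, closing at 6/unit, collide at t=3/2
Earliest collision: t=3/2 between 0 and 1

Answer: 3/2 0 1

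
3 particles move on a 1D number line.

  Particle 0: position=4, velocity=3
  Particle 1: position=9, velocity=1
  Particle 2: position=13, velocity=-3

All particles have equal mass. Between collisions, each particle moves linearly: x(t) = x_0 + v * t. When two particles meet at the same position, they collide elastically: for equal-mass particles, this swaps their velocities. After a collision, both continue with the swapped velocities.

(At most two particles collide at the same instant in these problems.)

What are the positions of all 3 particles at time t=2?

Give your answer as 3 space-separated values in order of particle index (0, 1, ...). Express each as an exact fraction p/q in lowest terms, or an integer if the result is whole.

Collision at t=1: particles 1 and 2 swap velocities; positions: p0=7 p1=10 p2=10; velocities now: v0=3 v1=-3 v2=1
Collision at t=3/2: particles 0 and 1 swap velocities; positions: p0=17/2 p1=17/2 p2=21/2; velocities now: v0=-3 v1=3 v2=1
Advance to t=2 (no further collisions before then); velocities: v0=-3 v1=3 v2=1; positions = 7 10 11

Answer: 7 10 11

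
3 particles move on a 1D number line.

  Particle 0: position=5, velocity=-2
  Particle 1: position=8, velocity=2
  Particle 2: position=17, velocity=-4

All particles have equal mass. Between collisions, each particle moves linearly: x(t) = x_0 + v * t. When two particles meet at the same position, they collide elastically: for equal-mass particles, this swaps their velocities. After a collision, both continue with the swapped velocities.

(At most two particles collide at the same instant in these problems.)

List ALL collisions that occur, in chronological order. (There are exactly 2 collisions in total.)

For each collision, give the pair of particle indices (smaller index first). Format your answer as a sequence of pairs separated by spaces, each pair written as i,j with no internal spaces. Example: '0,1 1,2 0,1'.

Answer: 1,2 0,1

Derivation:
Collision at t=3/2: particles 1 and 2 swap velocities; positions: p0=2 p1=11 p2=11; velocities now: v0=-2 v1=-4 v2=2
Collision at t=6: particles 0 and 1 swap velocities; positions: p0=-7 p1=-7 p2=20; velocities now: v0=-4 v1=-2 v2=2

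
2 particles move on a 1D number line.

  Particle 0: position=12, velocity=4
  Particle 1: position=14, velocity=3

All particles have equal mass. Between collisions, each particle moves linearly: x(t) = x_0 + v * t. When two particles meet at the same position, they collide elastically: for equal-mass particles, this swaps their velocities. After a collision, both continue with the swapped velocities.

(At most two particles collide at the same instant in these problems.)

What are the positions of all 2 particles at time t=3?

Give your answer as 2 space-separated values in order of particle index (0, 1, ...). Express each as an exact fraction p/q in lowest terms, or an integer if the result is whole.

Answer: 23 24

Derivation:
Collision at t=2: particles 0 and 1 swap velocities; positions: p0=20 p1=20; velocities now: v0=3 v1=4
Advance to t=3 (no further collisions before then); velocities: v0=3 v1=4; positions = 23 24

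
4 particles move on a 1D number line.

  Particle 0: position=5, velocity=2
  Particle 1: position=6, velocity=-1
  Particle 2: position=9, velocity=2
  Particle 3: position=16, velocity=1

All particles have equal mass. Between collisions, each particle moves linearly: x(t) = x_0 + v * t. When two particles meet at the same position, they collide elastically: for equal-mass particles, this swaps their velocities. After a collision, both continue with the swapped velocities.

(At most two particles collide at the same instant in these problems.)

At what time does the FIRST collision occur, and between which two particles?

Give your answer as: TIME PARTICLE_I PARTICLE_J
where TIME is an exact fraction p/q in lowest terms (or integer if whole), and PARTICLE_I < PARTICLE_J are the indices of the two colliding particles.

Pair (0,1): pos 5,6 vel 2,-1 -> gap=1, closing at 3/unit, collide at t=1/3
Pair (1,2): pos 6,9 vel -1,2 -> not approaching (rel speed -3 <= 0)
Pair (2,3): pos 9,16 vel 2,1 -> gap=7, closing at 1/unit, collide at t=7
Earliest collision: t=1/3 between 0 and 1

Answer: 1/3 0 1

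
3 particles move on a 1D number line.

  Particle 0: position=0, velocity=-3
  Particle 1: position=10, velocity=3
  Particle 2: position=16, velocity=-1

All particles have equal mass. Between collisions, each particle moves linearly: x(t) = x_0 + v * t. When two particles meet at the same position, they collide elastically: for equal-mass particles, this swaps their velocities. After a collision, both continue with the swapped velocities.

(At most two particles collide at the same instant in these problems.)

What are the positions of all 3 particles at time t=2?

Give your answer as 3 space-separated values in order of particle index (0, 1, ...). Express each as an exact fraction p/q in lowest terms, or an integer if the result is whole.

Collision at t=3/2: particles 1 and 2 swap velocities; positions: p0=-9/2 p1=29/2 p2=29/2; velocities now: v0=-3 v1=-1 v2=3
Advance to t=2 (no further collisions before then); velocities: v0=-3 v1=-1 v2=3; positions = -6 14 16

Answer: -6 14 16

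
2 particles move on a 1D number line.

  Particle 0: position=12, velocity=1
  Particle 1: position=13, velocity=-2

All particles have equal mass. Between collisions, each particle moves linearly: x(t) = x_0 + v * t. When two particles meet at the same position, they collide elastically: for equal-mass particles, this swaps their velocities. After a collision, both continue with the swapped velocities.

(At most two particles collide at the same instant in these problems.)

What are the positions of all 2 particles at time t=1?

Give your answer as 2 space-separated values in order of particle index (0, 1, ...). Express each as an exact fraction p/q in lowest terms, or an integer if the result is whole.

Collision at t=1/3: particles 0 and 1 swap velocities; positions: p0=37/3 p1=37/3; velocities now: v0=-2 v1=1
Advance to t=1 (no further collisions before then); velocities: v0=-2 v1=1; positions = 11 13

Answer: 11 13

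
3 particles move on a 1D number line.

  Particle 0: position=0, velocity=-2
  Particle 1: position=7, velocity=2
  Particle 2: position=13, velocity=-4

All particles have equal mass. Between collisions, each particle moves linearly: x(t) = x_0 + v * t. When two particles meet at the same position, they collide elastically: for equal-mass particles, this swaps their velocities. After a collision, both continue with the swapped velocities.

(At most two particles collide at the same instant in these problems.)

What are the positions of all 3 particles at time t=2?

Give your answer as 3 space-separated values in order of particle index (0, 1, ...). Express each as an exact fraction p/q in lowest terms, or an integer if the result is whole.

Answer: -4 5 11

Derivation:
Collision at t=1: particles 1 and 2 swap velocities; positions: p0=-2 p1=9 p2=9; velocities now: v0=-2 v1=-4 v2=2
Advance to t=2 (no further collisions before then); velocities: v0=-2 v1=-4 v2=2; positions = -4 5 11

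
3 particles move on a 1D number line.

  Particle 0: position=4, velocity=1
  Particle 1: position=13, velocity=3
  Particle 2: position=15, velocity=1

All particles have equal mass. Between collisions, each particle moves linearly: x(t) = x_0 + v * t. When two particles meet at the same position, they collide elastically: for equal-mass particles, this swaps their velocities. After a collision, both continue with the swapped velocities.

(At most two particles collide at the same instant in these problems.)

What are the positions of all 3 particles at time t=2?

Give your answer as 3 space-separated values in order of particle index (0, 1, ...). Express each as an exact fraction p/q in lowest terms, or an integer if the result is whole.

Answer: 6 17 19

Derivation:
Collision at t=1: particles 1 and 2 swap velocities; positions: p0=5 p1=16 p2=16; velocities now: v0=1 v1=1 v2=3
Advance to t=2 (no further collisions before then); velocities: v0=1 v1=1 v2=3; positions = 6 17 19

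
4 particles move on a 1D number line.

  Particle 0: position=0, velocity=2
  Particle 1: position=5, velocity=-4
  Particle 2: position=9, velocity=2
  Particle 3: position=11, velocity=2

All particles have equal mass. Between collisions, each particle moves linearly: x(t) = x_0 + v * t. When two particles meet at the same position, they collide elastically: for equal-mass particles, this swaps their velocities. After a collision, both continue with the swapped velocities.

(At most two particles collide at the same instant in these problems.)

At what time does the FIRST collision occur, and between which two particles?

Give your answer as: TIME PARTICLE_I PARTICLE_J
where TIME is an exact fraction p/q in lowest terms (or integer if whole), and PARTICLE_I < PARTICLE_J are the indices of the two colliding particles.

Answer: 5/6 0 1

Derivation:
Pair (0,1): pos 0,5 vel 2,-4 -> gap=5, closing at 6/unit, collide at t=5/6
Pair (1,2): pos 5,9 vel -4,2 -> not approaching (rel speed -6 <= 0)
Pair (2,3): pos 9,11 vel 2,2 -> not approaching (rel speed 0 <= 0)
Earliest collision: t=5/6 between 0 and 1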